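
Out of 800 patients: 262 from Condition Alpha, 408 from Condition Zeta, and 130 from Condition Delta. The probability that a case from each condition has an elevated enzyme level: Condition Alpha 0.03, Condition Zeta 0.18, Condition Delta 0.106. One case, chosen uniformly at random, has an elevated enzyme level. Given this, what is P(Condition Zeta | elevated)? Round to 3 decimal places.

0.772

Compute prior × likelihood for every hypothesis:
  Condition Alpha: 0.3275 × 0.03 = 0.009825
  Condition Zeta: 0.51 × 0.18 = 0.0918
  Condition Delta: 0.1625 × 0.106 = 0.017225
Sum = 0.11885.
P(Condition Zeta | evidence) = 0.0918 / 0.11885 ≈ 0.772.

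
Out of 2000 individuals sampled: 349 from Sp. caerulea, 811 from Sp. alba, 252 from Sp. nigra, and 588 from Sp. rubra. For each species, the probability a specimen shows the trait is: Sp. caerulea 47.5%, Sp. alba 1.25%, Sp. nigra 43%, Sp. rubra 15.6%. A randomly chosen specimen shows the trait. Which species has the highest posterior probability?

Unnormalized posteriors (prior × likelihood):
  Sp. caerulea: 0.1745 × 0.475 = 0.0828875
  Sp. alba: 0.4055 × 0.0125 = 0.00506875
  Sp. nigra: 0.126 × 0.43 = 0.05418
  Sp. rubra: 0.294 × 0.156 = 0.045864
Sum = 0.18800025.
Largest term belongs to Sp. caerulea, so Sp. caerulea is most probable.

Sp. caerulea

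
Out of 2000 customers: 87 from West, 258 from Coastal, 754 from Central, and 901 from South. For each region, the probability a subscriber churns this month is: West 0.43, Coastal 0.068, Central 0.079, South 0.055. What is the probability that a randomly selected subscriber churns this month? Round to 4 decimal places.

Unnormalized posteriors (prior × likelihood):
  West: 0.0435 × 0.43 = 0.018705
  Coastal: 0.129 × 0.068 = 0.008772
  Central: 0.377 × 0.079 = 0.029783
  South: 0.4505 × 0.055 = 0.0247775
P(churn) = 0.018705 + 0.008772 + 0.029783 + 0.0247775 = 0.0820375 → 0.0820.

0.0820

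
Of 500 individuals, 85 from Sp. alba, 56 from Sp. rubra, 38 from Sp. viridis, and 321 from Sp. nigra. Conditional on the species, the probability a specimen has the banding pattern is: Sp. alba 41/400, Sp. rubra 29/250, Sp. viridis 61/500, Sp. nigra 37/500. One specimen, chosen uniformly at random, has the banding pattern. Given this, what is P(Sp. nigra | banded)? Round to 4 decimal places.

By Bayes' rule, posterior ∝ prior × likelihood:
  Sp. alba: 0.17 × 0.1025 = 0.017425
  Sp. rubra: 0.112 × 0.116 = 0.012992
  Sp. viridis: 0.076 × 0.122 = 0.009272
  Sp. nigra: 0.642 × 0.074 = 0.047508
Normalizing constant = 0.087197.
P(Sp. nigra | evidence) = 0.047508 / 0.087197 ≈ 0.5448.

0.5448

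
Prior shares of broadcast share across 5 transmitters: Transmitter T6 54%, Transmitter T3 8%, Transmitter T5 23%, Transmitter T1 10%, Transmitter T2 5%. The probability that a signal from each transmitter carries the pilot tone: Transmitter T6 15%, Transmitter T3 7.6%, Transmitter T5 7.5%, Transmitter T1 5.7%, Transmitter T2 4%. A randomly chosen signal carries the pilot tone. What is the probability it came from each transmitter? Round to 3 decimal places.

Transmitter T6 0.723, Transmitter T3 0.054, Transmitter T5 0.154, Transmitter T1 0.051, Transmitter T2 0.018

Unnormalized posteriors (prior × likelihood):
  Transmitter T6: 0.54 × 0.15 = 0.081
  Transmitter T3: 0.08 × 0.076 = 0.00608
  Transmitter T5: 0.23 × 0.075 = 0.01725
  Transmitter T1: 0.1 × 0.057 = 0.0057
  Transmitter T2: 0.05 × 0.04 = 0.002
Sum = 0.11203.
P(Transmitter T6 | pilot) = 0.081/0.11203 ≈ 0.723
P(Transmitter T3 | pilot) = 0.00608/0.11203 ≈ 0.054
P(Transmitter T5 | pilot) = 0.01725/0.11203 ≈ 0.154
P(Transmitter T1 | pilot) = 0.0057/0.11203 ≈ 0.051
P(Transmitter T2 | pilot) = 0.002/0.11203 ≈ 0.018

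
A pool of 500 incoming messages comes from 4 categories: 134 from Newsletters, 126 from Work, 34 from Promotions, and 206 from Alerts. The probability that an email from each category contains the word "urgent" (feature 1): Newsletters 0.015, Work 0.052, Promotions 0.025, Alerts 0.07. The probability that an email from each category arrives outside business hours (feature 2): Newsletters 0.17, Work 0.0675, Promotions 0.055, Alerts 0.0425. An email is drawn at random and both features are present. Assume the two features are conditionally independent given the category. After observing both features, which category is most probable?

Alerts

By Bayes' rule, posterior ∝ prior × likelihood:
  Newsletters: 0.268 × 0.015 × 0.17 = 0.0006834
  Work: 0.252 × 0.052 × 0.0675 = 0.00088452
  Promotions: 0.068 × 0.025 × 0.055 = 0.0000935
  Alerts: 0.412 × 0.07 × 0.0425 = 0.0012257
Normalizing constant = 0.00288712.
Largest term belongs to Alerts, so Alerts is most probable.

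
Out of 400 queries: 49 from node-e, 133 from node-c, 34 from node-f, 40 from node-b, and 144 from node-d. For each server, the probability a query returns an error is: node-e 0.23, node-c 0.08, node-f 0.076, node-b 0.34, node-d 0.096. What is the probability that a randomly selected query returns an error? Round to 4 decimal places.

0.1298

By Bayes' rule, posterior ∝ prior × likelihood:
  node-e: 0.1225 × 0.23 = 0.028175
  node-c: 0.3325 × 0.08 = 0.0266
  node-f: 0.085 × 0.076 = 0.00646
  node-b: 0.1 × 0.34 = 0.034
  node-d: 0.36 × 0.096 = 0.03456
P(error) = 0.028175 + 0.0266 + 0.00646 + 0.034 + 0.03456 = 0.129795 → 0.1298.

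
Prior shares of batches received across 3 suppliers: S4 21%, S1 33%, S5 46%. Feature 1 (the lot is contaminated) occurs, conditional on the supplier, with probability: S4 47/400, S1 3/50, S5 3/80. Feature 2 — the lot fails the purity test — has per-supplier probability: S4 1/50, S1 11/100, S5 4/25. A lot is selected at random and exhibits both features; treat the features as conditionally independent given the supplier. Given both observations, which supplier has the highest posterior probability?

S5

By Bayes' rule, posterior ∝ prior × likelihood:
  S4: 0.21 × 0.1175 × 0.02 = 0.0004935
  S1: 0.33 × 0.06 × 0.11 = 0.002178
  S5: 0.46 × 0.0375 × 0.16 = 0.00276
Total = 0.0054315.
Largest term belongs to S5, so S5 is most probable.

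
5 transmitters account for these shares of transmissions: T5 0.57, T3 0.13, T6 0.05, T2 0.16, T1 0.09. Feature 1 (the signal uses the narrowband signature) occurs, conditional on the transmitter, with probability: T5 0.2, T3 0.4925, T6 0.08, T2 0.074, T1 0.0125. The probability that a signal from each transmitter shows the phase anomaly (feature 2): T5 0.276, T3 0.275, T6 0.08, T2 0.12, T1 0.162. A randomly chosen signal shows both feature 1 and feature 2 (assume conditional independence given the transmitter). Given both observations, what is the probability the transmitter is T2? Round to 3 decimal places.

Compute prior × likelihood for every hypothesis:
  T5: 0.57 × 0.2 × 0.276 = 0.031464
  T3: 0.13 × 0.4925 × 0.275 = 0.017606875
  T6: 0.05 × 0.08 × 0.08 = 0.00032
  T2: 0.16 × 0.074 × 0.12 = 0.0014208
  T1: 0.09 × 0.0125 × 0.162 = 0.00018225
Sum = 0.050993925.
P(T2 | evidence) = 0.0014208 / 0.050993925 ≈ 0.028.

0.028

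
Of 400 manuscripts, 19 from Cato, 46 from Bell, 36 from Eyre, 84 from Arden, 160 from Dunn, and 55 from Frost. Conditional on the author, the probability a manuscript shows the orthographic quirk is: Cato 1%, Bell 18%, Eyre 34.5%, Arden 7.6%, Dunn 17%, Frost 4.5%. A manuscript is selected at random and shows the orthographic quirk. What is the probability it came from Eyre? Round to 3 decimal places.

0.218

Compute prior × likelihood for every hypothesis:
  Cato: 0.0475 × 0.01 = 0.000475
  Bell: 0.115 × 0.18 = 0.0207
  Eyre: 0.09 × 0.345 = 0.03105
  Arden: 0.21 × 0.076 = 0.01596
  Dunn: 0.4 × 0.17 = 0.068
  Frost: 0.1375 × 0.045 = 0.0061875
Total = 0.1423725.
P(Eyre | evidence) = 0.03105 / 0.1423725 ≈ 0.218.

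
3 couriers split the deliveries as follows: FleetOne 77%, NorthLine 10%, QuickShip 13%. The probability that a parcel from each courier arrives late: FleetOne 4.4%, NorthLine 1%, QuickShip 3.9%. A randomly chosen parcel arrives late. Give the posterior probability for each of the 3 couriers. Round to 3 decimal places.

FleetOne 0.848, NorthLine 0.025, QuickShip 0.127

Unnormalized posteriors (prior × likelihood):
  FleetOne: 0.77 × 0.044 = 0.03388
  NorthLine: 0.1 × 0.01 = 0.001
  QuickShip: 0.13 × 0.039 = 0.00507
Sum = 0.03995.
P(FleetOne | late) = 0.03388/0.03995 ≈ 0.848
P(NorthLine | late) = 0.001/0.03995 ≈ 0.025
P(QuickShip | late) = 0.00507/0.03995 ≈ 0.127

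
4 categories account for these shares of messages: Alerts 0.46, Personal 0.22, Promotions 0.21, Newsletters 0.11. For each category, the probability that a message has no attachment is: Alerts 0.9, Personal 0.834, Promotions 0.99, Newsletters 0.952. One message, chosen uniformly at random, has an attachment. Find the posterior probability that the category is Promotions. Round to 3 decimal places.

Taking complements, P(attachment | each) = Alerts 0.1, Personal 0.166, Promotions 0.01, Newsletters 0.048.
Unnormalized posteriors (prior × likelihood):
  Alerts: 0.46 × 0.1 = 0.046
  Personal: 0.22 × 0.166 = 0.03652
  Promotions: 0.21 × 0.01 = 0.0021
  Newsletters: 0.11 × 0.048 = 0.00528
Total = 0.0899.
P(Promotions | evidence) = 0.0021 / 0.0899 ≈ 0.023.

0.023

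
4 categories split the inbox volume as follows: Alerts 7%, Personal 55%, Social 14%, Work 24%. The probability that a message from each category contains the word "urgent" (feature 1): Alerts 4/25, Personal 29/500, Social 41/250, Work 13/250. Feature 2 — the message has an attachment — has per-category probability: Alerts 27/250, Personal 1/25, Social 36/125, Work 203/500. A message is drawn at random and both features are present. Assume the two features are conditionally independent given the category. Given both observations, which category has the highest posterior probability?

Social

By Bayes' rule, posterior ∝ prior × likelihood:
  Alerts: 0.07 × 0.16 × 0.108 = 0.0012096
  Personal: 0.55 × 0.058 × 0.04 = 0.001276
  Social: 0.14 × 0.164 × 0.288 = 0.00661248
  Work: 0.24 × 0.052 × 0.406 = 0.00506688
Total = 0.01416496.
Largest term belongs to Social, so Social is most probable.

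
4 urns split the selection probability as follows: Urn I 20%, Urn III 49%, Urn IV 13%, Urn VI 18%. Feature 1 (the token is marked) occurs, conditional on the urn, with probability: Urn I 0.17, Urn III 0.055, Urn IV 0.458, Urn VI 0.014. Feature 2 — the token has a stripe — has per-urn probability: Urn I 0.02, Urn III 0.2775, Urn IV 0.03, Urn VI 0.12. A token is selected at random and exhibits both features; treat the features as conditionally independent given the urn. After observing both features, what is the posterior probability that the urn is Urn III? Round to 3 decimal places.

0.730

By Bayes' rule, posterior ∝ prior × likelihood:
  Urn I: 0.2 × 0.17 × 0.02 = 0.00068
  Urn III: 0.49 × 0.055 × 0.2775 = 0.007478625
  Urn IV: 0.13 × 0.458 × 0.03 = 0.0017862
  Urn VI: 0.18 × 0.014 × 0.12 = 0.0003024
Sum = 0.010247225.
P(Urn III | evidence) = 0.007478625 / 0.010247225 ≈ 0.730.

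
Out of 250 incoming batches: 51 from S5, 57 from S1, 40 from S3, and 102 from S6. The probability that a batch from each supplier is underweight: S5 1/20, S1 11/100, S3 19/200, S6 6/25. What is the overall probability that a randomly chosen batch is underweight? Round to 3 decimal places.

Unnormalized posteriors (prior × likelihood):
  S5: 0.204 × 0.05 = 0.0102
  S1: 0.228 × 0.11 = 0.02508
  S3: 0.16 × 0.095 = 0.0152
  S6: 0.408 × 0.24 = 0.09792
P(underweight) = 0.0102 + 0.02508 + 0.0152 + 0.09792 = 0.1484 → 0.148.

0.148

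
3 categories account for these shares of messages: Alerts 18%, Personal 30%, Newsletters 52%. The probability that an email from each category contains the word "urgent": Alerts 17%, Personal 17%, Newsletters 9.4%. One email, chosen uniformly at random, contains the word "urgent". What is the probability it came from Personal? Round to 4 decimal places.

Unnormalized posteriors (prior × likelihood):
  Alerts: 0.18 × 0.17 = 0.0306
  Personal: 0.3 × 0.17 = 0.051
  Newsletters: 0.52 × 0.094 = 0.04888
Sum = 0.13048.
P(Personal | evidence) = 0.051 / 0.13048 ≈ 0.3909.

0.3909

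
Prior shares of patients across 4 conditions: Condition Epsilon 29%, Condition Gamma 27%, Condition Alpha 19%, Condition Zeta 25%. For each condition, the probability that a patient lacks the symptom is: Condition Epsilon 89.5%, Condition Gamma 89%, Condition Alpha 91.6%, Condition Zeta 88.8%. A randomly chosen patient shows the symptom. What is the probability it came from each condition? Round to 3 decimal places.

Condition Epsilon 0.292, Condition Gamma 0.285, Condition Alpha 0.153, Condition Zeta 0.269

Taking complements, P(symptomatic | each) = Condition Epsilon 0.105, Condition Gamma 0.11, Condition Alpha 0.084, Condition Zeta 0.112.
Compute prior × likelihood for every hypothesis:
  Condition Epsilon: 0.29 × 0.105 = 0.03045
  Condition Gamma: 0.27 × 0.11 = 0.0297
  Condition Alpha: 0.19 × 0.084 = 0.01596
  Condition Zeta: 0.25 × 0.112 = 0.028
Sum = 0.10411.
P(Condition Epsilon | symptomatic) = 0.03045/0.10411 ≈ 0.292
P(Condition Gamma | symptomatic) = 0.0297/0.10411 ≈ 0.285
P(Condition Alpha | symptomatic) = 0.01596/0.10411 ≈ 0.153
P(Condition Zeta | symptomatic) = 0.028/0.10411 ≈ 0.269
(Check: 0.292+0.285+0.153+0.269 = 0.999.)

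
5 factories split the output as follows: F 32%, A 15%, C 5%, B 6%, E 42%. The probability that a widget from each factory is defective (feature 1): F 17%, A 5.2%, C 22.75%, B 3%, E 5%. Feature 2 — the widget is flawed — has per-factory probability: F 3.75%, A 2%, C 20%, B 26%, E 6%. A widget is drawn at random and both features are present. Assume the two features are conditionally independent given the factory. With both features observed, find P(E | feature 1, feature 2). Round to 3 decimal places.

0.203

By Bayes' rule, posterior ∝ prior × likelihood:
  F: 0.32 × 0.17 × 0.0375 = 0.00204
  A: 0.15 × 0.052 × 0.02 = 0.000156
  C: 0.05 × 0.2275 × 0.2 = 0.002275
  B: 0.06 × 0.03 × 0.26 = 0.000468
  E: 0.42 × 0.05 × 0.06 = 0.00126
Sum = 0.006199.
P(E | evidence) = 0.00126 / 0.006199 ≈ 0.203.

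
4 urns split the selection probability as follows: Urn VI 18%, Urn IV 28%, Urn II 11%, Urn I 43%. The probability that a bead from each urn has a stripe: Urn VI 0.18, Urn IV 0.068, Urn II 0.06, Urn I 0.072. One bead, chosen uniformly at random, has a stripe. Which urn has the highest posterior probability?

Prior × likelihood for each hypothesis:
  Urn VI: 0.18 × 0.18 = 0.0324
  Urn IV: 0.28 × 0.068 = 0.01904
  Urn II: 0.11 × 0.06 = 0.0066
  Urn I: 0.43 × 0.072 = 0.03096
Sum = 0.089.
Largest term belongs to Urn VI, so Urn VI is most probable.

Urn VI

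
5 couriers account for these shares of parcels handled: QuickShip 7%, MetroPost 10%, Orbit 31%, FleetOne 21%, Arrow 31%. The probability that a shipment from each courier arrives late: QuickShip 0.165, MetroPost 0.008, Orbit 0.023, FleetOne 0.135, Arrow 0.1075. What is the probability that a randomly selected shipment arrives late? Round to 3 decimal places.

0.081

Compute prior × likelihood for every hypothesis:
  QuickShip: 0.07 × 0.165 = 0.01155
  MetroPost: 0.1 × 0.008 = 0.0008
  Orbit: 0.31 × 0.023 = 0.00713
  FleetOne: 0.21 × 0.135 = 0.02835
  Arrow: 0.31 × 0.1075 = 0.033325
P(late) = 0.01155 + 0.0008 + 0.00713 + 0.02835 + 0.033325 = 0.081155 → 0.081.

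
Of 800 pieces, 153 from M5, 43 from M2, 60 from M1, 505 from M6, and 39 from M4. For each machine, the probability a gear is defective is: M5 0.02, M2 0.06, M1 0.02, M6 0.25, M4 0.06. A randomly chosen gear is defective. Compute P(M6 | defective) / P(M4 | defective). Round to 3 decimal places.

Prior × likelihood for each hypothesis:
  M5: 0.19125 × 0.02 = 0.003825
  M2: 0.05375 × 0.06 = 0.003225
  M1: 0.075 × 0.02 = 0.0015
  M6: 0.63125 × 0.25 = 0.1578125
  M4: 0.04875 × 0.06 = 0.002925
Sum = 0.1692875.
The ratio is 0.1578125 / 0.002925 (the normalizer cancels) = 53.953.

53.953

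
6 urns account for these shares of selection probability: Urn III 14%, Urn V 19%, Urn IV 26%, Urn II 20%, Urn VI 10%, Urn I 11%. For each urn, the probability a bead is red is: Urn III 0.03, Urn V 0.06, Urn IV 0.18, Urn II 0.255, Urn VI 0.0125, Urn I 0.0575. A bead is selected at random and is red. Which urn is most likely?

By Bayes' rule, posterior ∝ prior × likelihood:
  Urn III: 0.14 × 0.03 = 0.0042
  Urn V: 0.19 × 0.06 = 0.0114
  Urn IV: 0.26 × 0.18 = 0.0468
  Urn II: 0.2 × 0.255 = 0.051
  Urn VI: 0.1 × 0.0125 = 0.00125
  Urn I: 0.11 × 0.0575 = 0.006325
Total = 0.120975.
Largest term belongs to Urn II, so Urn II is most probable.

Urn II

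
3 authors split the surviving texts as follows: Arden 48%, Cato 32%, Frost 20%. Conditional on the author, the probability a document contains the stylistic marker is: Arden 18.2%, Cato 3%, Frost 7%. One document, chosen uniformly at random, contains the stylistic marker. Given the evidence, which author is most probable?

Arden

By Bayes' rule, posterior ∝ prior × likelihood:
  Arden: 0.48 × 0.182 = 0.08736
  Cato: 0.32 × 0.03 = 0.0096
  Frost: 0.2 × 0.07 = 0.014
Normalizing constant = 0.11096.
Largest term belongs to Arden, so Arden is most probable.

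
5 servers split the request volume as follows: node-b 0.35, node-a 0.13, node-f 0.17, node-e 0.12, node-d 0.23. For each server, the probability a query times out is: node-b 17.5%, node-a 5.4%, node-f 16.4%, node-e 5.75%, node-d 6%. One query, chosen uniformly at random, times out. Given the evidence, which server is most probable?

By Bayes' rule, posterior ∝ prior × likelihood:
  node-b: 0.35 × 0.175 = 0.06125
  node-a: 0.13 × 0.054 = 0.00702
  node-f: 0.17 × 0.164 = 0.02788
  node-e: 0.12 × 0.0575 = 0.0069
  node-d: 0.23 × 0.06 = 0.0138
Normalizing constant = 0.11685.
Largest term belongs to node-b, so node-b is most probable.

node-b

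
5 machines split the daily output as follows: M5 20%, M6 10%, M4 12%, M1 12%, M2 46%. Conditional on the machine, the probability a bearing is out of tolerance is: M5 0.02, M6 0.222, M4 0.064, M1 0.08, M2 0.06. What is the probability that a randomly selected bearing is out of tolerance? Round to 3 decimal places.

0.071

Compute prior × likelihood for every hypothesis:
  M5: 0.2 × 0.02 = 0.004
  M6: 0.1 × 0.222 = 0.0222
  M4: 0.12 × 0.064 = 0.00768
  M1: 0.12 × 0.08 = 0.0096
  M2: 0.46 × 0.06 = 0.0276
P(oversize) = 0.004 + 0.0222 + 0.00768 + 0.0096 + 0.0276 = 0.07108 → 0.071.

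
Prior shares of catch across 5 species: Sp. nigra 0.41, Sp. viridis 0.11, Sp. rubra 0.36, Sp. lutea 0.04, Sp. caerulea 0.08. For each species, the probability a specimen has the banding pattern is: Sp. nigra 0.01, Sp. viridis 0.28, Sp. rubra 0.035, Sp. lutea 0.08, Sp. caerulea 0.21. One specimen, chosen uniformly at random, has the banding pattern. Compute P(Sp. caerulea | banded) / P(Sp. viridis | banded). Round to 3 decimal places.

0.545

Compute prior × likelihood for every hypothesis:
  Sp. nigra: 0.41 × 0.01 = 0.0041
  Sp. viridis: 0.11 × 0.28 = 0.0308
  Sp. rubra: 0.36 × 0.035 = 0.0126
  Sp. lutea: 0.04 × 0.08 = 0.0032
  Sp. caerulea: 0.08 × 0.21 = 0.0168
Total = 0.0675.
The ratio is 0.0168 / 0.0308 (the normalizer cancels) = 0.545.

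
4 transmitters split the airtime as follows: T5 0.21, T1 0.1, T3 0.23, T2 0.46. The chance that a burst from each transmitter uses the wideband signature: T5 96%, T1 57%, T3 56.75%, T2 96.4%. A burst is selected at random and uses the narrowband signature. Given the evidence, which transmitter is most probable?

Taking complements, P(narrowband | each) = T5 0.04, T1 0.43, T3 0.4325, T2 0.036.
By Bayes' rule, posterior ∝ prior × likelihood:
  T5: 0.21 × 0.04 = 0.0084
  T1: 0.1 × 0.43 = 0.043
  T3: 0.23 × 0.4325 = 0.099475
  T2: 0.46 × 0.036 = 0.01656
Total = 0.167435.
Largest term belongs to T3, so T3 is most probable.

T3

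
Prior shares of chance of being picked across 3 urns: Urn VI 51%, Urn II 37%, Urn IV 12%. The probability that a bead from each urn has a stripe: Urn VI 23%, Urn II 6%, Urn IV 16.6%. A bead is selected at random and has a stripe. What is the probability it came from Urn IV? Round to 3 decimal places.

0.125

Compute prior × likelihood for every hypothesis:
  Urn VI: 0.51 × 0.23 = 0.1173
  Urn II: 0.37 × 0.06 = 0.0222
  Urn IV: 0.12 × 0.166 = 0.01992
Normalizing constant = 0.15942.
P(Urn IV | evidence) = 0.01992 / 0.15942 ≈ 0.125.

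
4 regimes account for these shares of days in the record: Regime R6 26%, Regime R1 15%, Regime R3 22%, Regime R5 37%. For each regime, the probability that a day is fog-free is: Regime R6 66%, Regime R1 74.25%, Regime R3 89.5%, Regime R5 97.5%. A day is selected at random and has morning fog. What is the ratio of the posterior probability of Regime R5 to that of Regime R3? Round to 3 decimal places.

Taking complements, P(fog | each) = Regime R6 0.34, Regime R1 0.2575, Regime R3 0.105, Regime R5 0.025.
Compute prior × likelihood for every hypothesis:
  Regime R6: 0.26 × 0.34 = 0.0884
  Regime R1: 0.15 × 0.2575 = 0.038625
  Regime R3: 0.22 × 0.105 = 0.0231
  Regime R5: 0.37 × 0.025 = 0.00925
Total = 0.159375.
The ratio is 0.00925 / 0.0231 (the normalizer cancels) = 0.400.

0.400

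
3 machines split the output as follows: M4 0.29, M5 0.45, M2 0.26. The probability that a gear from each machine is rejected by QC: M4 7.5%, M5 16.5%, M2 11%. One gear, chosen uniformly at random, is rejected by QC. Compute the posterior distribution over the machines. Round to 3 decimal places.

M4 0.175, M5 0.596, M2 0.230

By Bayes' rule, posterior ∝ prior × likelihood:
  M4: 0.29 × 0.075 = 0.02175
  M5: 0.45 × 0.165 = 0.07425
  M2: 0.26 × 0.11 = 0.0286
Sum = 0.1246.
P(M4 | rejected) = 0.02175/0.1246 ≈ 0.175
P(M5 | rejected) = 0.07425/0.1246 ≈ 0.596
P(M2 | rejected) = 0.0286/0.1246 ≈ 0.230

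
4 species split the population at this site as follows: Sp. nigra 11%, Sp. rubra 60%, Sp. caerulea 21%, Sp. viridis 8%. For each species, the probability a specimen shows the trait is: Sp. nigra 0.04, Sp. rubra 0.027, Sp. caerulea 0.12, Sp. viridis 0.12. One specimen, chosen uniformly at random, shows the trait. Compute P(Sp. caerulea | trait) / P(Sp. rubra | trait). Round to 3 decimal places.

1.556

Prior × likelihood for each hypothesis:
  Sp. nigra: 0.11 × 0.04 = 0.0044
  Sp. rubra: 0.6 × 0.027 = 0.0162
  Sp. caerulea: 0.21 × 0.12 = 0.0252
  Sp. viridis: 0.08 × 0.12 = 0.0096
Sum = 0.0554.
The ratio is 0.0252 / 0.0162 (the normalizer cancels) = 1.556.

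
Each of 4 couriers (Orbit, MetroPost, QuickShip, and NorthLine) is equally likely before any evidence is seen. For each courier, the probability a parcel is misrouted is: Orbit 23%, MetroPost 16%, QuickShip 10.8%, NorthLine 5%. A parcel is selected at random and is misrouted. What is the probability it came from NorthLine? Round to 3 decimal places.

With a uniform prior (1/4 each), posterior ∝ likelihood:
  Orbit: 0.23
  MetroPost: 0.16
  QuickShip: 0.108
  NorthLine: 0.05
Normalizing constant = 0.548.
P(NorthLine | evidence) = 0.05 / 0.548 ≈ 0.091.

0.091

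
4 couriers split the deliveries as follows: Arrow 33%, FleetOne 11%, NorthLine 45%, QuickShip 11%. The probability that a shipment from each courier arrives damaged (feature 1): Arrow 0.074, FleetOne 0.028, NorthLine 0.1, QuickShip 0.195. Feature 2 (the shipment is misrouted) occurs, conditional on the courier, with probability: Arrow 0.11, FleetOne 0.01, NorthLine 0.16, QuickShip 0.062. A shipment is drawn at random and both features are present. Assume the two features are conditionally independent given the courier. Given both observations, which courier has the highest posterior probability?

By Bayes' rule, posterior ∝ prior × likelihood:
  Arrow: 0.33 × 0.074 × 0.11 = 0.0026862
  FleetOne: 0.11 × 0.028 × 0.01 = 0.0000308
  NorthLine: 0.45 × 0.1 × 0.16 = 0.0072
  QuickShip: 0.11 × 0.195 × 0.062 = 0.0013299
Total = 0.0112469.
Largest term belongs to NorthLine, so NorthLine is most probable.

NorthLine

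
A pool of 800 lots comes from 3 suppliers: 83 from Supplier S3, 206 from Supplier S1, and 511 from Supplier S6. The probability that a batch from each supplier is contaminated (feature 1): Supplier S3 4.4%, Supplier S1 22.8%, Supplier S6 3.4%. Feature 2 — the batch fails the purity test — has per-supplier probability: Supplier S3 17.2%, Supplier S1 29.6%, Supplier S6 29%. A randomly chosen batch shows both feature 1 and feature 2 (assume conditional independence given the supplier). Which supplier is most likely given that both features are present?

Unnormalized posteriors (prior × likelihood):
  Supplier S3: 0.10375 × 0.044 × 0.172 = 0.00078518
  Supplier S1: 0.2575 × 0.228 × 0.296 = 0.01737816
  Supplier S6: 0.63875 × 0.034 × 0.29 = 0.006298075
Sum = 0.024461415.
Largest term belongs to Supplier S1, so Supplier S1 is most probable.

Supplier S1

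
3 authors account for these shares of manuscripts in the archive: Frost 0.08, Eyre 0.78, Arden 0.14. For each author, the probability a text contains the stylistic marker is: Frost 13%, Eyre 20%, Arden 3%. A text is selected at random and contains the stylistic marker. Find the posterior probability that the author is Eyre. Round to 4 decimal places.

Prior × likelihood for each hypothesis:
  Frost: 0.08 × 0.13 = 0.0104
  Eyre: 0.78 × 0.2 = 0.156
  Arden: 0.14 × 0.03 = 0.0042
Normalizing constant = 0.1706.
P(Eyre | evidence) = 0.156 / 0.1706 ≈ 0.9144.

0.9144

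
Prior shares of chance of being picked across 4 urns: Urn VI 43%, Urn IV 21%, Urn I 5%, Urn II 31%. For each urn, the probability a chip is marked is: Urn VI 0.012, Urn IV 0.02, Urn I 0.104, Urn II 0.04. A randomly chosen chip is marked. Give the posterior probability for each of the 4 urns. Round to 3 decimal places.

Prior × likelihood for each hypothesis:
  Urn VI: 0.43 × 0.012 = 0.00516
  Urn IV: 0.21 × 0.02 = 0.0042
  Urn I: 0.05 × 0.104 = 0.0052
  Urn II: 0.31 × 0.04 = 0.0124
Sum = 0.02696.
P(Urn VI | marked) = 0.00516/0.02696 ≈ 0.191
P(Urn IV | marked) = 0.0042/0.02696 ≈ 0.156
P(Urn I | marked) = 0.0052/0.02696 ≈ 0.193
P(Urn II | marked) = 0.0124/0.02696 ≈ 0.460

Urn VI 0.191, Urn IV 0.156, Urn I 0.193, Urn II 0.460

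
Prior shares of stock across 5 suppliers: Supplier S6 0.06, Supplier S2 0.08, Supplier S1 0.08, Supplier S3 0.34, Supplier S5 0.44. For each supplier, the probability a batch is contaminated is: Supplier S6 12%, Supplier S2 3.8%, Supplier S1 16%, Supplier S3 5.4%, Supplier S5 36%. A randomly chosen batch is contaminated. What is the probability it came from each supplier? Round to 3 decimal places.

Supplier S6 0.036, Supplier S2 0.015, Supplier S1 0.064, Supplier S3 0.092, Supplier S5 0.793

Compute prior × likelihood for every hypothesis:
  Supplier S6: 0.06 × 0.12 = 0.0072
  Supplier S2: 0.08 × 0.038 = 0.00304
  Supplier S1: 0.08 × 0.16 = 0.0128
  Supplier S3: 0.34 × 0.054 = 0.01836
  Supplier S5: 0.44 × 0.36 = 0.1584
Total = 0.1998.
P(Supplier S6 | contaminated) = 0.0072/0.1998 ≈ 0.036
P(Supplier S2 | contaminated) = 0.00304/0.1998 ≈ 0.015
P(Supplier S1 | contaminated) = 0.0128/0.1998 ≈ 0.064
P(Supplier S3 | contaminated) = 0.01836/0.1998 ≈ 0.092
P(Supplier S5 | contaminated) = 0.1584/0.1998 ≈ 0.793
(Check: 0.036+0.015+0.064+0.092+0.793 = 1.000.)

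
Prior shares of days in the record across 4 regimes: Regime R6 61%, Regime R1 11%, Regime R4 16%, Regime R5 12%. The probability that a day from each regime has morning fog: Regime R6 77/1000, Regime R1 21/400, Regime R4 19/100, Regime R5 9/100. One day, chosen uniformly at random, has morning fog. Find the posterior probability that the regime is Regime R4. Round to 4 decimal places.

0.3236

By Bayes' rule, posterior ∝ prior × likelihood:
  Regime R6: 0.61 × 0.077 = 0.04697
  Regime R1: 0.11 × 0.0525 = 0.005775
  Regime R4: 0.16 × 0.19 = 0.0304
  Regime R5: 0.12 × 0.09 = 0.0108
Sum = 0.093945.
P(Regime R4 | evidence) = 0.0304 / 0.093945 ≈ 0.3236.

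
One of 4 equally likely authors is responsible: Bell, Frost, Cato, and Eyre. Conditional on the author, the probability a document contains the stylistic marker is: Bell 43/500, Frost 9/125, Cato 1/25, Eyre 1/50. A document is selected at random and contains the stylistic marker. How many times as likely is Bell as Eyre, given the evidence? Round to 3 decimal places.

4.300

With a uniform prior (1/4 each), posterior ∝ likelihood:
  Bell: 0.086
  Frost: 0.072
  Cato: 0.04
  Eyre: 0.02
Total = 0.218.
The ratio is 0.086 / 0.02 (the normalizer cancels) = 4.300.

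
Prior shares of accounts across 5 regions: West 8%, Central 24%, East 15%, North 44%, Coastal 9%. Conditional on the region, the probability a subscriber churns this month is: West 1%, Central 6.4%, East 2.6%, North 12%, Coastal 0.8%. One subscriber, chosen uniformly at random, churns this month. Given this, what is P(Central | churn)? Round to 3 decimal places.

0.209

Prior × likelihood for each hypothesis:
  West: 0.08 × 0.01 = 0.0008
  Central: 0.24 × 0.064 = 0.01536
  East: 0.15 × 0.026 = 0.0039
  North: 0.44 × 0.12 = 0.0528
  Coastal: 0.09 × 0.008 = 0.00072
Normalizing constant = 0.07358.
P(Central | evidence) = 0.01536 / 0.07358 ≈ 0.209.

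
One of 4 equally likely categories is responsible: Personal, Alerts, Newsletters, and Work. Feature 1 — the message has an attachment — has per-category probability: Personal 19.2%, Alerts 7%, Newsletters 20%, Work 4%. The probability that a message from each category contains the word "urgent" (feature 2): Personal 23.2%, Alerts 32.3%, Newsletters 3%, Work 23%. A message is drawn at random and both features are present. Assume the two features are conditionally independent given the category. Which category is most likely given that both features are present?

Since the prior is uniform, the posterior is proportional to the likelihood:
  Personal: 0.192 × 0.232 = 0.044544
  Alerts: 0.07 × 0.323 = 0.02261
  Newsletters: 0.2 × 0.03 = 0.006
  Work: 0.04 × 0.23 = 0.0092
Total = 0.082354.
Largest term belongs to Personal, so Personal is most probable.

Personal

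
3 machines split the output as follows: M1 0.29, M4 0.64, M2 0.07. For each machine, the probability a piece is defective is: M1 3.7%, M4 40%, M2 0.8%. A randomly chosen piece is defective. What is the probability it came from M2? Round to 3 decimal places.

0.002

By Bayes' rule, posterior ∝ prior × likelihood:
  M1: 0.29 × 0.037 = 0.01073
  M4: 0.64 × 0.4 = 0.256
  M2: 0.07 × 0.008 = 0.00056
Sum = 0.26729.
P(M2 | evidence) = 0.00056 / 0.26729 ≈ 0.002.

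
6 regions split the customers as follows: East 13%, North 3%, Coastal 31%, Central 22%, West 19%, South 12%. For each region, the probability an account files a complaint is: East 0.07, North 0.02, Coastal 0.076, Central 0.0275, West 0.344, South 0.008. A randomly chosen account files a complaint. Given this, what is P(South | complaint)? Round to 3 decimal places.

By Bayes' rule, posterior ∝ prior × likelihood:
  East: 0.13 × 0.07 = 0.0091
  North: 0.03 × 0.02 = 0.0006
  Coastal: 0.31 × 0.076 = 0.02356
  Central: 0.22 × 0.0275 = 0.00605
  West: 0.19 × 0.344 = 0.06536
  South: 0.12 × 0.008 = 0.00096
Normalizing constant = 0.10563.
P(South | evidence) = 0.00096 / 0.10563 ≈ 0.009.

0.009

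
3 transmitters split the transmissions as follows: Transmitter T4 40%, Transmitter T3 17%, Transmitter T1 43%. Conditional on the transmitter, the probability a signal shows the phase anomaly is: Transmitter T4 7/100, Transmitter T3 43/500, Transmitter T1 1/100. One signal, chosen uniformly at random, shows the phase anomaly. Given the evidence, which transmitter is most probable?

By Bayes' rule, posterior ∝ prior × likelihood:
  Transmitter T4: 0.4 × 0.07 = 0.028
  Transmitter T3: 0.17 × 0.086 = 0.01462
  Transmitter T1: 0.43 × 0.01 = 0.0043
Sum = 0.04692.
Largest term belongs to Transmitter T4, so Transmitter T4 is most probable.

Transmitter T4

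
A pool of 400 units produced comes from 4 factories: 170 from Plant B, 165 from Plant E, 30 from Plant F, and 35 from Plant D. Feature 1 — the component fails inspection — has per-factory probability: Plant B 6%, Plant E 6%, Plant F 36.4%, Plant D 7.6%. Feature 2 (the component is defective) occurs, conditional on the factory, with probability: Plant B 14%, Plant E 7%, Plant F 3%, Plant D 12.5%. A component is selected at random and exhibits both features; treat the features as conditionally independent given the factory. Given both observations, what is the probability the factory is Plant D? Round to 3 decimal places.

Unnormalized posteriors (prior × likelihood):
  Plant B: 0.425 × 0.06 × 0.14 = 0.00357
  Plant E: 0.4125 × 0.06 × 0.07 = 0.0017325
  Plant F: 0.075 × 0.364 × 0.03 = 0.000819
  Plant D: 0.0875 × 0.076 × 0.125 = 0.00083125
Total = 0.00695275.
P(Plant D | evidence) = 0.00083125 / 0.00695275 ≈ 0.120.

0.120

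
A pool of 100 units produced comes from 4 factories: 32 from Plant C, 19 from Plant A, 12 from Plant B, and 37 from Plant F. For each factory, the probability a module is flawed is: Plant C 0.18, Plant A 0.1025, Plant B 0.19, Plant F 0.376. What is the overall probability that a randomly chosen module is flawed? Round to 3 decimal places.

Unnormalized posteriors (prior × likelihood):
  Plant C: 0.32 × 0.18 = 0.0576
  Plant A: 0.19 × 0.1025 = 0.019475
  Plant B: 0.12 × 0.19 = 0.0228
  Plant F: 0.37 × 0.376 = 0.13912
P(flawed) = 0.0576 + 0.019475 + 0.0228 + 0.13912 = 0.238995 → 0.239.

0.239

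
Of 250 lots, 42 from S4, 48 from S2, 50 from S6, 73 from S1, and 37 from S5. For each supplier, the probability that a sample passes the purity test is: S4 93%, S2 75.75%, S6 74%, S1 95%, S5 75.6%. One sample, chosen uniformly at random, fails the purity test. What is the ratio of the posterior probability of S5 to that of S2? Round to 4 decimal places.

0.7756

Taking complements, P(off-spec | each) = S4 0.07, S2 0.2425, S6 0.26, S1 0.05, S5 0.244.
Unnormalized posteriors (prior × likelihood):
  S4: 0.168 × 0.07 = 0.01176
  S2: 0.192 × 0.2425 = 0.04656
  S6: 0.2 × 0.26 = 0.052
  S1: 0.292 × 0.05 = 0.0146
  S5: 0.148 × 0.244 = 0.036112
Normalizing constant = 0.161032.
The ratio is 0.036112 / 0.04656 (the normalizer cancels) = 0.7756.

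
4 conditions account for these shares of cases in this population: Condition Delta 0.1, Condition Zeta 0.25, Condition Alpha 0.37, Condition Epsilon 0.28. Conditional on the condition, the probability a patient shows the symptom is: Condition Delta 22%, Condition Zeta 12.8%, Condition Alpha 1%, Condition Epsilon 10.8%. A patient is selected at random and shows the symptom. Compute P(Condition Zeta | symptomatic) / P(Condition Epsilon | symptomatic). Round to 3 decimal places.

1.058

Prior × likelihood for each hypothesis:
  Condition Delta: 0.1 × 0.22 = 0.022
  Condition Zeta: 0.25 × 0.128 = 0.032
  Condition Alpha: 0.37 × 0.01 = 0.0037
  Condition Epsilon: 0.28 × 0.108 = 0.03024
Normalizing constant = 0.08794.
The ratio is 0.032 / 0.03024 (the normalizer cancels) = 1.058.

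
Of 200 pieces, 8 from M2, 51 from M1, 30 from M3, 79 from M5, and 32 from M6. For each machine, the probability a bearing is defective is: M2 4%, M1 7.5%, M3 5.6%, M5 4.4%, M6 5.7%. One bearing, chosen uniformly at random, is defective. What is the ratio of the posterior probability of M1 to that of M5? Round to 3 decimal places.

1.100

Compute prior × likelihood for every hypothesis:
  M2: 0.04 × 0.04 = 0.0016
  M1: 0.255 × 0.075 = 0.019125
  M3: 0.15 × 0.056 = 0.0084
  M5: 0.395 × 0.044 = 0.01738
  M6: 0.16 × 0.057 = 0.00912
Total = 0.055625.
The ratio is 0.019125 / 0.01738 (the normalizer cancels) = 1.100.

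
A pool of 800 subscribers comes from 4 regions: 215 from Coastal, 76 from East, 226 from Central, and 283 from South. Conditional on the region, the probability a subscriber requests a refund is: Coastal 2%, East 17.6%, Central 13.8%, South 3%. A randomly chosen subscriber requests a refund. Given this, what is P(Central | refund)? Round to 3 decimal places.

Unnormalized posteriors (prior × likelihood):
  Coastal: 0.26875 × 0.02 = 0.005375
  East: 0.095 × 0.176 = 0.01672
  Central: 0.2825 × 0.138 = 0.038985
  South: 0.35375 × 0.03 = 0.0106125
Sum = 0.0716925.
P(Central | evidence) = 0.038985 / 0.0716925 ≈ 0.544.

0.544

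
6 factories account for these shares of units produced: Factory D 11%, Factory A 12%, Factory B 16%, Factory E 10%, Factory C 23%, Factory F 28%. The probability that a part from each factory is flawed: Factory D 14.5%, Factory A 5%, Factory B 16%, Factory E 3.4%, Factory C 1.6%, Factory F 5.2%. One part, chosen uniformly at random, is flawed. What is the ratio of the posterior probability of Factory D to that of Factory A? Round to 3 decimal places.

2.658

Prior × likelihood for each hypothesis:
  Factory D: 0.11 × 0.145 = 0.01595
  Factory A: 0.12 × 0.05 = 0.006
  Factory B: 0.16 × 0.16 = 0.0256
  Factory E: 0.1 × 0.034 = 0.0034
  Factory C: 0.23 × 0.016 = 0.00368
  Factory F: 0.28 × 0.052 = 0.01456
Normalizing constant = 0.06919.
The ratio is 0.01595 / 0.006 (the normalizer cancels) = 2.658.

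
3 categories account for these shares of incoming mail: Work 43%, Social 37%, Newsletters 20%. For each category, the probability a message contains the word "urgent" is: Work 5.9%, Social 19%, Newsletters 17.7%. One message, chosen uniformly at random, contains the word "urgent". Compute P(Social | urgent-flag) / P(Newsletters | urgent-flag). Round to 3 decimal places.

Prior × likelihood for each hypothesis:
  Work: 0.43 × 0.059 = 0.02537
  Social: 0.37 × 0.19 = 0.0703
  Newsletters: 0.2 × 0.177 = 0.0354
Total = 0.13107.
The ratio is 0.0703 / 0.0354 (the normalizer cancels) = 1.986.

1.986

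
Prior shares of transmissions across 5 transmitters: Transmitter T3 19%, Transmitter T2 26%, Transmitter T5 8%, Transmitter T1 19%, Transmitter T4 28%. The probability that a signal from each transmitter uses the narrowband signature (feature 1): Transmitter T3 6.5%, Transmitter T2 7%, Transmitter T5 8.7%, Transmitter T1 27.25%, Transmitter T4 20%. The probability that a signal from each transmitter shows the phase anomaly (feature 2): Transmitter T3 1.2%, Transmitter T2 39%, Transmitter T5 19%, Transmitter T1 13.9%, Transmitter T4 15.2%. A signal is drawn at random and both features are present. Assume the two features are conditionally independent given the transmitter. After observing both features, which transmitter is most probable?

Prior × likelihood for each hypothesis:
  Transmitter T3: 0.19 × 0.065 × 0.012 = 0.0001482
  Transmitter T2: 0.26 × 0.07 × 0.39 = 0.007098
  Transmitter T5: 0.08 × 0.087 × 0.19 = 0.0013224
  Transmitter T1: 0.19 × 0.2725 × 0.139 = 0.007196725
  Transmitter T4: 0.28 × 0.2 × 0.152 = 0.008512
Total = 0.024277325.
Largest term belongs to Transmitter T4, so Transmitter T4 is most probable.

Transmitter T4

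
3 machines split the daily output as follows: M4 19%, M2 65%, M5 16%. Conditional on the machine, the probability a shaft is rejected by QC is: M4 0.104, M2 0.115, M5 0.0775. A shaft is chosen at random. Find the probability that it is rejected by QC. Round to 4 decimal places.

Prior × likelihood for each hypothesis:
  M4: 0.19 × 0.104 = 0.01976
  M2: 0.65 × 0.115 = 0.07475
  M5: 0.16 × 0.0775 = 0.0124
P(rejected) = 0.01976 + 0.07475 + 0.0124 = 0.10691 → 0.1069.

0.1069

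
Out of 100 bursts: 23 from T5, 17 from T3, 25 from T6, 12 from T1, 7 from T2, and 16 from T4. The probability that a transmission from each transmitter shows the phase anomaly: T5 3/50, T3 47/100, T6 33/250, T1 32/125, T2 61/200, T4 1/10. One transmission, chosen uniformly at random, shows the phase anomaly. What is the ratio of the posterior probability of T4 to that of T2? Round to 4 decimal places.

0.7494

Prior × likelihood for each hypothesis:
  T5: 0.23 × 0.06 = 0.0138
  T3: 0.17 × 0.47 = 0.0799
  T6: 0.25 × 0.132 = 0.033
  T1: 0.12 × 0.256 = 0.03072
  T2: 0.07 × 0.305 = 0.02135
  T4: 0.16 × 0.1 = 0.016
Total = 0.19477.
The ratio is 0.016 / 0.02135 (the normalizer cancels) = 0.7494.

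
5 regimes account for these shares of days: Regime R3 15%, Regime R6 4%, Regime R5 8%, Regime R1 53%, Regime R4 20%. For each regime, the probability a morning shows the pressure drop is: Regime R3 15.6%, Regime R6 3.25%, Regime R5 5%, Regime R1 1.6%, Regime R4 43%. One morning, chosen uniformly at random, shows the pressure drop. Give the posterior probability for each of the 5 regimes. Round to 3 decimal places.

Prior × likelihood for each hypothesis:
  Regime R3: 0.15 × 0.156 = 0.0234
  Regime R6: 0.04 × 0.0325 = 0.0013
  Regime R5: 0.08 × 0.05 = 0.004
  Regime R1: 0.53 × 0.016 = 0.00848
  Regime R4: 0.2 × 0.43 = 0.086
Normalizing constant = 0.12318.
P(Regime R3 | drop) = 0.0234/0.12318 ≈ 0.190
P(Regime R6 | drop) = 0.0013/0.12318 ≈ 0.011
P(Regime R5 | drop) = 0.004/0.12318 ≈ 0.032
P(Regime R1 | drop) = 0.00848/0.12318 ≈ 0.069
P(Regime R4 | drop) = 0.086/0.12318 ≈ 0.698

Regime R3 0.190, Regime R6 0.011, Regime R5 0.032, Regime R1 0.069, Regime R4 0.698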